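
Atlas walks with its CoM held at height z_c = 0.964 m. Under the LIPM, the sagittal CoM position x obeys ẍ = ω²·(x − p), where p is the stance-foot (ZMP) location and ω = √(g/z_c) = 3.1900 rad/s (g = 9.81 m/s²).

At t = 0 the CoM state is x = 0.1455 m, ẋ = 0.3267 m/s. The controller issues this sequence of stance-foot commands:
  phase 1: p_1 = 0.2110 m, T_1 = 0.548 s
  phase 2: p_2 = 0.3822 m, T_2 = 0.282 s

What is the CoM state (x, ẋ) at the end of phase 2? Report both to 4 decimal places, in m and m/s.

x = 0.3916, ẋ = 0.2901

phase 1: p=0.2110, T=0.548, ωT=1.748120, cosh=2.958948, sinh=2.784847; start (x,ẋ)=(0.145500, 0.326700) → end (x,ẋ)=(0.302396, 0.384808)
phase 2: p=0.3822, T=0.282, ωT=0.899580, cosh=1.432655, sinh=1.025915; start (x,ẋ)=(0.302396, 0.384808) → end (x,ẋ)=(0.391624, 0.290125)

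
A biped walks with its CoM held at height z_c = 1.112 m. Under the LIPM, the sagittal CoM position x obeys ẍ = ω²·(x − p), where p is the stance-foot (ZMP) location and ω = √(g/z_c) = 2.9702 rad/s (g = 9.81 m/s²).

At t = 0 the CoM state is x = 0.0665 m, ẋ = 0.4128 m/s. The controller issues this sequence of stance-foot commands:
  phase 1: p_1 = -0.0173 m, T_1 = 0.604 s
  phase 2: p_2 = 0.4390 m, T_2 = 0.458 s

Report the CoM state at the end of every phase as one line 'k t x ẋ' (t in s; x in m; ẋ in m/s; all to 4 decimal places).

phase 1: p=-0.0173, T=0.604, ωT=1.794001, cosh=3.089878, sinh=2.923585; start (x,ẋ)=(0.066500, 0.412800) → end (x,ẋ)=(0.647953, 2.003190)
phase 2: p=0.4390, T=0.458, ωT=1.360352, cosh=2.077067, sinh=1.820496; start (x,ẋ)=(0.647953, 2.003190) → end (x,ẋ)=(2.100806, 5.290620)

1 0.6040 0.6480 2.0032
2 1.0620 2.1008 5.2906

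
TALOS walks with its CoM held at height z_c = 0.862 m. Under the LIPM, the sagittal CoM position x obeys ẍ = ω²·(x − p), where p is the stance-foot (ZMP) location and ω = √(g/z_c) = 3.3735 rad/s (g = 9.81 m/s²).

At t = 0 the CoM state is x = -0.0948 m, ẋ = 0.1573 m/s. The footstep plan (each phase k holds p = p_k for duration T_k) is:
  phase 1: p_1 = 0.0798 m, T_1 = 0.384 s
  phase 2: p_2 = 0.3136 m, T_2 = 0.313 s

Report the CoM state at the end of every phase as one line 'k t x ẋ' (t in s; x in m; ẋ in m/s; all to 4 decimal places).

phase 1: p=0.0798, T=0.384, ωT=1.295424, cosh=1.963163, sinh=1.689381; start (x,ẋ)=(-0.094800, 0.157300) → end (x,ẋ)=(-0.184196, -0.686262)
phase 2: p=0.3136, T=0.313, ωT=1.055905, cosh=1.611227, sinh=1.263350; start (x,ẋ)=(-0.184196, -0.686262) → end (x,ẋ)=(-0.745462, -3.227284)

1 0.3840 -0.1842 -0.6863
2 0.6970 -0.7455 -3.2273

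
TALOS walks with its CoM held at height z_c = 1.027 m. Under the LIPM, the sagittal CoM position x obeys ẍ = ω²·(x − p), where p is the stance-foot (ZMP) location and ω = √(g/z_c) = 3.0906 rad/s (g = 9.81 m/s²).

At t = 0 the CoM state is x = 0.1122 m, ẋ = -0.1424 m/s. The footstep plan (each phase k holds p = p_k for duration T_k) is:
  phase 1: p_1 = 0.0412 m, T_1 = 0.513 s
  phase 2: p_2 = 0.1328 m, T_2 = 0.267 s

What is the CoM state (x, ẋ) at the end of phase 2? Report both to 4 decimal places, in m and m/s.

x = 0.1523, ẋ = 0.1518

phase 1: p=0.0412, T=0.513, ωT=1.585478, cosh=2.543237, sinh=2.338387; start (x,ẋ)=(0.112200, -0.142400) → end (x,ẋ)=(0.114028, 0.150961)
phase 2: p=0.1328, T=0.267, ωT=0.825190, cosh=1.360233, sinh=0.922082; start (x,ẋ)=(0.114028, 0.150961) → end (x,ẋ)=(0.152305, 0.151847)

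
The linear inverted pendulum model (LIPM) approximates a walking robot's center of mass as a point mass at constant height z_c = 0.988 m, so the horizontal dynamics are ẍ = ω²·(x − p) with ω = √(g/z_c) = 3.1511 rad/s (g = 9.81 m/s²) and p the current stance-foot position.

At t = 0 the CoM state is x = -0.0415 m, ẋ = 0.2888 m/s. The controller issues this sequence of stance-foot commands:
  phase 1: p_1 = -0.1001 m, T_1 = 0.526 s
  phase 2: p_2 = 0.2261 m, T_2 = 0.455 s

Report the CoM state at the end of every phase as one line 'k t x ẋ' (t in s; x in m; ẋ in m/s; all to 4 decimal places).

1 0.5260 0.2909 1.2518
2 0.9810 1.1554 3.1782

phase 1: p=-0.1001, T=0.526, ωT=1.657479, cosh=2.718343, sinh=2.527724; start (x,ẋ)=(-0.041500, 0.288800) → end (x,ẋ)=(0.290862, 1.251813)
phase 2: p=0.2261, T=0.455, ωT=1.433751, cosh=2.216407, sinh=1.977994; start (x,ẋ)=(0.290862, 1.251813) → end (x,ẋ)=(1.155421, 3.178180)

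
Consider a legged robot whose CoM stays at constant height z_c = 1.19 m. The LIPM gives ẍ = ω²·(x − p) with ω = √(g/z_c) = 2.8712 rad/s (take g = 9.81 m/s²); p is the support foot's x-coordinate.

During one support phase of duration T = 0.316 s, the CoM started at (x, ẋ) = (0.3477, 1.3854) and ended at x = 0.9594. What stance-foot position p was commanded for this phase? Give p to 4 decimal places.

ωT = 2.8712·0.316 = 0.907299; cosh(ωT) = 1.440617, sinh(ωT) = 1.037005
x(T) = p + (x₀−p)·cosh(ωT) + (ẋ₀/ω)·sinh(ωT) ⇒ p·(1 − cosh) = x(T) − x₀·cosh − (ẋ₀/ω)·sinh
numerator   = 0.9594 − (0.3477)·1.440617 − (1.3854/2.8712)·1.037005 = -0.041874
denominator = 1 − 1.440617 = -0.440617
p = -0.041874 / -0.440617 = 0.0950

p = 0.0950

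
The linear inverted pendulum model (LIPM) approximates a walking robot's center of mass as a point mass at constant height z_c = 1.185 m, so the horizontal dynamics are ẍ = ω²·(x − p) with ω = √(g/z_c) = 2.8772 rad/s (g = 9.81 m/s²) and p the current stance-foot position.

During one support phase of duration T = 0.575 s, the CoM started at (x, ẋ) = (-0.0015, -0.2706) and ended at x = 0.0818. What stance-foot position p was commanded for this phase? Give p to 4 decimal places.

p = -0.1887

ωT = 2.8772·0.575 = 1.654390; cosh(ωT) = 2.710549, sinh(ωT) = 2.519340
x(T) = p + (x₀−p)·cosh(ωT) + (ẋ₀/ω)·sinh(ωT) ⇒ p·(1 − cosh) = x(T) − x₀·cosh − (ẋ₀/ω)·sinh
numerator   = 0.0818 − (-0.0015)·2.710549 − (-0.2706/2.8772)·2.519340 = 0.322809
denominator = 1 − 2.710549 = -1.710549
p = 0.322809 / -1.710549 = -0.1887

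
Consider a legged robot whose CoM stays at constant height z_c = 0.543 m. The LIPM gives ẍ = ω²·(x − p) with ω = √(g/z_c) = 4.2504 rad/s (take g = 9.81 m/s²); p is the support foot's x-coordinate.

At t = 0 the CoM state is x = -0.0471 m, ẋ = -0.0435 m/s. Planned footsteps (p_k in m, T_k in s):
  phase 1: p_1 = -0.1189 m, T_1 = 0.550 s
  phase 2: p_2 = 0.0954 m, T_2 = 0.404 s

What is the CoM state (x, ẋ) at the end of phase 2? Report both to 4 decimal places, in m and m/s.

phase 1: p=-0.1189, T=0.550, ωT=2.337720, cosh=5.227071, sinh=5.130523; start (x,ẋ)=(-0.047100, -0.043500) → end (x,ẋ)=(0.203896, 1.338349)
phase 2: p=0.0954, T=0.404, ωT=1.717162, cosh=2.874137, sinh=2.694562; start (x,ẋ)=(0.203896, 1.338349) → end (x,ẋ)=(1.255686, 5.089203)

x = 1.2557, ẋ = 5.0892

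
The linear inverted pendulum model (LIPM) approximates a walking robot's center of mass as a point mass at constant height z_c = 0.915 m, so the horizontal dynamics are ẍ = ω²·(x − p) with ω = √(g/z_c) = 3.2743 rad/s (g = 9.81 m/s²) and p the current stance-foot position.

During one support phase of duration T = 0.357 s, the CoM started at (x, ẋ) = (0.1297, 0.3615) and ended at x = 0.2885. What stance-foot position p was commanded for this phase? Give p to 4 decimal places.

p = 0.1319

ωT = 3.2743·0.357 = 1.168925; cosh(ωT) = 1.764616, sinh(ωT) = 1.453915
x(T) = p + (x₀−p)·cosh(ωT) + (ẋ₀/ω)·sinh(ωT) ⇒ p·(1 − cosh) = x(T) − x₀·cosh − (ẋ₀/ω)·sinh
numerator   = 0.2885 − (0.1297)·1.764616 − (0.3615/3.2743)·1.453915 = -0.100891
denominator = 1 − 1.764616 = -0.764616
p = -0.100891 / -0.764616 = 0.1319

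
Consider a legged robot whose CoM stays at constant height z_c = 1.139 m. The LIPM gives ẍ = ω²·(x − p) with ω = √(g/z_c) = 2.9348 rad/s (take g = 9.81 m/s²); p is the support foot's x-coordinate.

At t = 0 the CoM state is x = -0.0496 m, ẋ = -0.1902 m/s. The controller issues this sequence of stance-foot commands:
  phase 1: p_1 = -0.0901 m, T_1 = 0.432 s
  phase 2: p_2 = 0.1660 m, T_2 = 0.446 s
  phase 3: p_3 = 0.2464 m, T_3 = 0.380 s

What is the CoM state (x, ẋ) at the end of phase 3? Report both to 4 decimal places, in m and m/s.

phase 1: p=-0.0901, T=0.432, ωT=1.267834, cosh=1.917294, sinh=1.635853; start (x,ẋ)=(-0.049600, -0.190200) → end (x,ẋ)=(-0.118467, -0.170233)
phase 2: p=0.1660, T=0.446, ωT=1.308921, cosh=1.986144, sinh=1.716032; start (x,ẋ)=(-0.118467, -0.170233) → end (x,ẋ)=(-0.498530, -1.770742)
phase 3: p=0.2464, T=0.380, ωT=1.115224, cosh=1.689047, sinh=1.361205; start (x,ẋ)=(-0.498530, -1.770742) → end (x,ẋ)=(-1.833119, -5.966760)

x = -1.8331, ẋ = -5.9668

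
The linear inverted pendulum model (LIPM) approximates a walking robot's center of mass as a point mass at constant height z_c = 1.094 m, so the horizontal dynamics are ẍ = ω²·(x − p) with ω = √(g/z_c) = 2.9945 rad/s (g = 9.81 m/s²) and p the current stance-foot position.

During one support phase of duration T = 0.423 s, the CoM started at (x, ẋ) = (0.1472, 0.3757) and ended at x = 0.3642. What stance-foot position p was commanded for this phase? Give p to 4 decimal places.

p = 0.1340

ωT = 2.9945·0.423 = 1.266674; cosh(ωT) = 1.915397, sinh(ωT) = 1.633630
x(T) = p + (x₀−p)·cosh(ωT) + (ẋ₀/ω)·sinh(ωT) ⇒ p·(1 − cosh) = x(T) − x₀·cosh − (ẋ₀/ω)·sinh
numerator   = 0.3642 − (0.1472)·1.915397 − (0.3757/2.9945)·1.633630 = -0.122707
denominator = 1 − 1.915397 = -0.915397
p = -0.122707 / -0.915397 = 0.1340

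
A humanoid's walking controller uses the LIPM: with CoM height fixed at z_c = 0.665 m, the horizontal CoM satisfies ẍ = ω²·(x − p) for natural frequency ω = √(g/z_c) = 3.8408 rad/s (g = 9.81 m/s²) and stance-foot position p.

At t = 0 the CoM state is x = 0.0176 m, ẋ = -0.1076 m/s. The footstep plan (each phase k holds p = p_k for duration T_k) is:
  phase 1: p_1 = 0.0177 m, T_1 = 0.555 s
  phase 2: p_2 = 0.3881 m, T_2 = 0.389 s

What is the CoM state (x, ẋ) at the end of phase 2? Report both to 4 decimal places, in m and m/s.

phase 1: p=0.0177, T=0.555, ωT=2.131644, cosh=4.273677, sinh=4.155035; start (x,ẋ)=(0.017600, -0.107600) → end (x,ẋ)=(-0.099131, -0.461444)
phase 2: p=0.3881, T=0.389, ωT=1.494071, cosh=2.339827, sinh=2.115370; start (x,ẋ)=(-0.099131, -0.461444) → end (x,ẋ)=(-1.006081, -5.038307)

x = -1.0061, ẋ = -5.0383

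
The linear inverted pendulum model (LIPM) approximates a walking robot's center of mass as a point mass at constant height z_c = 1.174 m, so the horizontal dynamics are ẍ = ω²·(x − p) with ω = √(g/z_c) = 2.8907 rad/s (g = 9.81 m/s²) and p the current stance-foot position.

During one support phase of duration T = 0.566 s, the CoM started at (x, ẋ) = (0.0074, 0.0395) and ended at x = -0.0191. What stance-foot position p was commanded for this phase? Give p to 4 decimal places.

p = 0.0436

ωT = 2.8907·0.566 = 1.636136; cosh(ωT) = 2.665010, sinh(ωT) = 2.470279
x(T) = p + (x₀−p)·cosh(ωT) + (ẋ₀/ω)·sinh(ωT) ⇒ p·(1 − cosh) = x(T) − x₀·cosh − (ẋ₀/ω)·sinh
numerator   = -0.0191 − (0.0074)·2.665010 − (0.0395/2.8907)·2.470279 = -0.072576
denominator = 1 − 2.665010 = -1.665010
p = -0.072576 / -1.665010 = 0.0436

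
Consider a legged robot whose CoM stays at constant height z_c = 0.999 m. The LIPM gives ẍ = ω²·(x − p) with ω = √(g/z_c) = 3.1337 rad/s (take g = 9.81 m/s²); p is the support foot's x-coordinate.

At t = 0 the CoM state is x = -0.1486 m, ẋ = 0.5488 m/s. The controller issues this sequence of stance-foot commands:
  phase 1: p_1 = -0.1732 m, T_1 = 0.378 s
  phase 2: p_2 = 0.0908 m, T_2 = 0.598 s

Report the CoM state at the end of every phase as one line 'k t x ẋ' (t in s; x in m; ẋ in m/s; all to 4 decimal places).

phase 1: p=-0.1732, T=0.378, ωT=1.184539, cosh=1.787533, sinh=1.481645; start (x,ẋ)=(-0.148600, 0.548800) → end (x,ẋ)=(0.130252, 1.095217)
phase 2: p=0.0908, T=0.598, ωT=1.873953, cosh=3.333754, sinh=3.180239; start (x,ẋ)=(0.130252, 1.095217) → end (x,ẋ)=(1.333803, 4.044354)

1 0.3780 0.1303 1.0952
2 0.9760 1.3338 4.0444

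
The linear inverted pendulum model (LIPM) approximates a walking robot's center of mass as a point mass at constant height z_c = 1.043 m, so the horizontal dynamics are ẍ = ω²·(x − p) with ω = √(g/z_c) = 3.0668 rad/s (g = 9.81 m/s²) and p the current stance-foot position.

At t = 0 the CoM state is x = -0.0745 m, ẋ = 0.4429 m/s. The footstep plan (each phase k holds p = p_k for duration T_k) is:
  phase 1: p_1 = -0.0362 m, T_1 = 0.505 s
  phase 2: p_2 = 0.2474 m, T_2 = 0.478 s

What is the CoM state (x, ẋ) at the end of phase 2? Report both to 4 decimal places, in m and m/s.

phase 1: p=-0.0362, T=0.505, ωT=1.548734, cosh=2.459013, sinh=2.246496; start (x,ẋ)=(-0.074500, 0.442900) → end (x,ẋ)=(0.194053, 0.825227)
phase 2: p=0.2474, T=0.478, ωT=1.465930, cosh=2.281217, sinh=2.050354; start (x,ẋ)=(0.194053, 0.825227) → end (x,ẋ)=(0.677423, 1.547078)

x = 0.6774, ẋ = 1.5471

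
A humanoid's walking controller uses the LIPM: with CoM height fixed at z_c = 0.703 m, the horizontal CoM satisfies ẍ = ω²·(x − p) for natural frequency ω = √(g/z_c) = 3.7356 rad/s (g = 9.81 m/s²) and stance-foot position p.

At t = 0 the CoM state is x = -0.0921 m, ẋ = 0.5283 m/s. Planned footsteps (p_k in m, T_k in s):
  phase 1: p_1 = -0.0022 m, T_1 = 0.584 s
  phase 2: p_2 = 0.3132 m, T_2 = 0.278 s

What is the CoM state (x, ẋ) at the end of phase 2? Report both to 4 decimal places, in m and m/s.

phase 1: p=-0.0022, T=0.584, ωT=2.181590, cosh=4.486624, sinh=4.373762; start (x,ẋ)=(-0.092100, 0.528300) → end (x,ẋ)=(0.213003, 0.901441)
phase 2: p=0.3132, T=0.278, ωT=1.038497, cosh=1.589477, sinh=1.235490; start (x,ẋ)=(0.213003, 0.901441) → end (x,ẋ)=(0.452077, 0.970382)

x = 0.4521, ẋ = 0.9704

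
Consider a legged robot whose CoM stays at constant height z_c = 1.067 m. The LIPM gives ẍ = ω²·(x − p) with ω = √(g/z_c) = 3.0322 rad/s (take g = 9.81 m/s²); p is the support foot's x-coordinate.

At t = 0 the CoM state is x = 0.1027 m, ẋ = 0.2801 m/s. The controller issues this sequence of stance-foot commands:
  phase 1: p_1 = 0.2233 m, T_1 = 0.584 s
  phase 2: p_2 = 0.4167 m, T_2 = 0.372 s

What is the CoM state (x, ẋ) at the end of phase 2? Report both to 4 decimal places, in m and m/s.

phase 1: p=0.2233, T=0.584, ωT=1.770805, cosh=3.022888, sinh=2.852692; start (x,ẋ)=(0.102700, 0.280100) → end (x,ẋ)=(0.122258, -0.196471)
phase 2: p=0.4167, T=0.372, ωT=1.127978, cosh=1.706546, sinh=1.382859; start (x,ẋ)=(0.122258, -0.196471) → end (x,ẋ)=(-0.175382, -1.569914)

x = -0.1754, ẋ = -1.5699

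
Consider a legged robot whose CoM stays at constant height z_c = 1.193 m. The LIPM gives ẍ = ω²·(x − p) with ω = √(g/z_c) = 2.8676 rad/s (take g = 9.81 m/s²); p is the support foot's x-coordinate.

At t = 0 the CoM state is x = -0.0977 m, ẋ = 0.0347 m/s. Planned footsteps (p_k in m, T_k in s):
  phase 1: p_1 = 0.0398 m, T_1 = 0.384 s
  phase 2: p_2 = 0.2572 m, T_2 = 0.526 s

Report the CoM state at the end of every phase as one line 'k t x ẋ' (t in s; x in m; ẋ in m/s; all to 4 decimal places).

1 0.3840 -0.1736 -0.4695
2 0.9100 -1.1158 -3.7678

phase 1: p=0.0398, T=0.384, ωT=1.101158, cosh=1.670067, sinh=1.337581; start (x,ẋ)=(-0.097700, 0.034700) → end (x,ẋ)=(-0.173649, -0.469450)
phase 2: p=0.2572, T=0.526, ωT=1.508358, cosh=2.370288, sinh=2.149015; start (x,ẋ)=(-0.173649, -0.469450) → end (x,ẋ)=(-1.115847, -3.767842)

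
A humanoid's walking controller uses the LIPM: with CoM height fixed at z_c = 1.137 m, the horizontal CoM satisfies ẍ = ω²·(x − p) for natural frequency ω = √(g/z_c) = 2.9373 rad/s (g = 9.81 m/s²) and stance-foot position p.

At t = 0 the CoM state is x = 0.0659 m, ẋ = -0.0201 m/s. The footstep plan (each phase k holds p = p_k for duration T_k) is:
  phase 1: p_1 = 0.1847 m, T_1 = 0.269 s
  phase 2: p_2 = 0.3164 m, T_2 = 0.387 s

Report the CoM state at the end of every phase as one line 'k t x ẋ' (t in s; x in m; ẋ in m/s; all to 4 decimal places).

1 0.2690 0.0209 -0.3320
2 0.6560 -0.3496 -1.7841

phase 1: p=0.1847, T=0.269, ωT=0.790134, cosh=1.328738, sinh=0.874953; start (x,ẋ)=(0.065900, -0.020100) → end (x,ẋ)=(0.020859, -0.332024)
phase 2: p=0.3164, T=0.387, ωT=1.136735, cosh=1.718721, sinh=1.397856; start (x,ẋ)=(0.020859, -0.332024) → end (x,ẋ)=(-0.349563, -1.784126)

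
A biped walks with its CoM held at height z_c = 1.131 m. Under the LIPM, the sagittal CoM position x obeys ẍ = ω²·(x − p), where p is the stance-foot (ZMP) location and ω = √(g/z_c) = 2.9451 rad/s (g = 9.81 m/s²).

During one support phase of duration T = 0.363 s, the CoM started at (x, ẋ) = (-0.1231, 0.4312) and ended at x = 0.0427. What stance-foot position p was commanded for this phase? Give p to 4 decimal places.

ωT = 2.9451·0.363 = 1.069071; cosh(ωT) = 1.628000, sinh(ωT) = 1.284673
x(T) = p + (x₀−p)·cosh(ωT) + (ẋ₀/ω)·sinh(ωT) ⇒ p·(1 − cosh) = x(T) − x₀·cosh − (ẋ₀/ω)·sinh
numerator   = 0.0427 − (-0.1231)·1.628000 − (0.4312/2.9451)·1.284673 = 0.055014
denominator = 1 − 1.628000 = -0.628000
p = 0.055014 / -0.628000 = -0.0876

p = -0.0876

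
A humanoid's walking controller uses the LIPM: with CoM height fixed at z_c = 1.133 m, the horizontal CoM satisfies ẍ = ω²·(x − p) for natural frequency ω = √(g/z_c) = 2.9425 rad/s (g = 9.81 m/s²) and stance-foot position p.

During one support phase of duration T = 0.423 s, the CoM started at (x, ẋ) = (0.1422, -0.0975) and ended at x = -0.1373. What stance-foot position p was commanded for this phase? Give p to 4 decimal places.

p = 0.3999

ωT = 2.9425·0.423 = 1.244677; cosh(ωT) = 1.879924, sinh(ωT) = 1.591891
x(T) = p + (x₀−p)·cosh(ωT) + (ẋ₀/ω)·sinh(ωT) ⇒ p·(1 − cosh) = x(T) − x₀·cosh − (ẋ₀/ω)·sinh
numerator   = -0.1373 − (0.1422)·1.879924 − (-0.0975/2.9425)·1.591891 = -0.351878
denominator = 1 − 1.879924 = -0.879924
p = -0.351878 / -0.879924 = 0.3999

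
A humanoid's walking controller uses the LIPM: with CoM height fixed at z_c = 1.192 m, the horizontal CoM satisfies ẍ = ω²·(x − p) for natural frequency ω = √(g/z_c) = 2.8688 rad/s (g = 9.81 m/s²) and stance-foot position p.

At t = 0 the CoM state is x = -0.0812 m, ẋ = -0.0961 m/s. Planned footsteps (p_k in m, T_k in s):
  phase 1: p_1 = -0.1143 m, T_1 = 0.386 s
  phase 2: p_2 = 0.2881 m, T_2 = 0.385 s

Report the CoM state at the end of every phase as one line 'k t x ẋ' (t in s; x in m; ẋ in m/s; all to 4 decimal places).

1 0.3860 -0.1039 -0.0333
2 0.7710 -0.3839 -1.5662

phase 1: p=-0.1143, T=0.386, ωT=1.107357, cosh=1.678390, sinh=1.347959; start (x,ẋ)=(-0.081200, -0.096100) → end (x,ẋ)=(-0.103900, -0.033295)
phase 2: p=0.2881, T=0.385, ωT=1.104488, cosh=1.674530, sinh=1.343149; start (x,ẋ)=(-0.103900, -0.033295) → end (x,ẋ)=(-0.383903, -1.566217)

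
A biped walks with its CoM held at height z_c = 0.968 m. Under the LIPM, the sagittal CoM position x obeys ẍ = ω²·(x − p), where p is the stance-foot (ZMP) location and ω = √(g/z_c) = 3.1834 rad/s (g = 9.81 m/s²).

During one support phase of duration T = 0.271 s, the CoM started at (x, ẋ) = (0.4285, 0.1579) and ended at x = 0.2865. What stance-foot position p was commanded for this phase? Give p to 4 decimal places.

p = 0.9093

ωT = 3.1834·0.271 = 0.862701; cosh(ωT) = 1.395787, sinh(ωT) = 0.973766
x(T) = p + (x₀−p)·cosh(ωT) + (ẋ₀/ω)·sinh(ωT) ⇒ p·(1 − cosh) = x(T) − x₀·cosh − (ẋ₀/ω)·sinh
numerator   = 0.2865 − (0.4285)·1.395787 − (0.1579/3.1834)·0.973766 = -0.359894
denominator = 1 − 1.395787 = -0.395787
p = -0.359894 / -0.395787 = 0.9093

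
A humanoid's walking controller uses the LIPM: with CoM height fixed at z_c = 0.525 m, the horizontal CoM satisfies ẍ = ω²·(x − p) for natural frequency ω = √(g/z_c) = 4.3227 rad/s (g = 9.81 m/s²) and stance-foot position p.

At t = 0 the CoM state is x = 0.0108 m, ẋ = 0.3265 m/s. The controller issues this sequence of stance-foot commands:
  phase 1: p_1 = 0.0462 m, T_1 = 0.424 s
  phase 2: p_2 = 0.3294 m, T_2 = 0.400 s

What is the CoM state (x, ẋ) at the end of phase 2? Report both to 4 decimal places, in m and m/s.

phase 1: p=0.0462, T=0.424, ωT=1.832825, cosh=3.205741, sinh=3.045780; start (x,ẋ)=(0.010800, 0.326500) → end (x,ẋ)=(0.162769, 0.580598)
phase 2: p=0.3294, T=0.400, ωT=1.729080, cosh=2.906457, sinh=2.729010; start (x,ẋ)=(0.162769, 0.580598) → end (x,ẋ)=(0.211638, -0.278209)

x = 0.2116, ẋ = -0.2782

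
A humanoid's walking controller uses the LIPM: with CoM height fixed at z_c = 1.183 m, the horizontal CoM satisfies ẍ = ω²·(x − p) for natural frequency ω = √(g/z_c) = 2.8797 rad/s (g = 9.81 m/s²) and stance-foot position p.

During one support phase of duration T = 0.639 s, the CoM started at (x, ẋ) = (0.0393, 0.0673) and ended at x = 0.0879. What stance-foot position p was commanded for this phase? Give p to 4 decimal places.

ωT = 2.8797·0.639 = 1.840128; cosh(ωT) = 3.228072, sinh(ωT) = 3.069275
x(T) = p + (x₀−p)·cosh(ωT) + (ẋ₀/ω)·sinh(ωT) ⇒ p·(1 − cosh) = x(T) − x₀·cosh − (ẋ₀/ω)·sinh
numerator   = 0.0879 − (0.0393)·3.228072 − (0.0673/2.8797)·3.069275 = -0.110694
denominator = 1 − 3.228072 = -2.228072
p = -0.110694 / -2.228072 = 0.0497

p = 0.0497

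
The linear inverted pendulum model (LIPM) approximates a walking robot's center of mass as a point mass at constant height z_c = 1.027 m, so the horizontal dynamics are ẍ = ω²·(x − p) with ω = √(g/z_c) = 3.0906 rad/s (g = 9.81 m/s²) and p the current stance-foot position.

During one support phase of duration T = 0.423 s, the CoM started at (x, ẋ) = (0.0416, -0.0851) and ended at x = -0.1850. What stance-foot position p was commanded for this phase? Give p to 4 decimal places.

p = 0.2241

ωT = 3.0906·0.423 = 1.307324; cosh(ωT) = 1.983406, sinh(ωT) = 1.712863
x(T) = p + (x₀−p)·cosh(ωT) + (ẋ₀/ω)·sinh(ωT) ⇒ p·(1 − cosh) = x(T) − x₀·cosh − (ẋ₀/ω)·sinh
numerator   = -0.1850 − (0.0416)·1.983406 − (-0.0851/3.0906)·1.712863 = -0.220346
denominator = 1 − 1.983406 = -0.983406
p = -0.220346 / -0.983406 = 0.2241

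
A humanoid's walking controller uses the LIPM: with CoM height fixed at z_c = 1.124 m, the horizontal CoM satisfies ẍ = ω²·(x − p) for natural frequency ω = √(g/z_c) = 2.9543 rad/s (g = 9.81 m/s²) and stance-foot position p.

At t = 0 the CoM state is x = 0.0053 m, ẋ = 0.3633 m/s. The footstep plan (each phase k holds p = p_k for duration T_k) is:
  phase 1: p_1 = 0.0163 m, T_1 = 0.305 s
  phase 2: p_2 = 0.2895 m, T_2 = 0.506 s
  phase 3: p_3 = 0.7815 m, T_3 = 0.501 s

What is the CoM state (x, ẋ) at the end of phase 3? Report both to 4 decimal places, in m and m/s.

x = -0.3391, ẋ = -2.9304

phase 1: p=0.0163, T=0.305, ωT=0.901061, cosh=1.434177, sinh=1.028039; start (x,ẋ)=(0.005300, 0.363300) → end (x,ẋ)=(0.126945, 0.487628)
phase 2: p=0.2895, T=0.506, ωT=1.494876, cosh=2.341530, sinh=2.117253; start (x,ẋ)=(0.126945, 0.487628) → end (x,ẋ)=(0.258341, 0.125016)
phase 3: p=0.7815, T=0.501, ωT=1.480104, cosh=2.310509, sinh=2.082895; start (x,ẋ)=(0.258341, 0.125016) → end (x,ẋ)=(-0.339123, -2.930407)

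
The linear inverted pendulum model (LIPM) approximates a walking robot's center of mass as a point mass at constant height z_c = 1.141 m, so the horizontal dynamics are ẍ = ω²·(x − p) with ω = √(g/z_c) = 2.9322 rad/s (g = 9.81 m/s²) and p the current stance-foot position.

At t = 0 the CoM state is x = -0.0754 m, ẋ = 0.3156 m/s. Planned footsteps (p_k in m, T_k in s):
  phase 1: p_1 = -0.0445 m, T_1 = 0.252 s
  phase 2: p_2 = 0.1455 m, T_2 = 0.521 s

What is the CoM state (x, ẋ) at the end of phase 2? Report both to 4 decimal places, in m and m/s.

x = 0.0501, ẋ = -0.1167

phase 1: p=-0.0445, T=0.252, ωT=0.738914, cosh=1.285647, sinh=0.808015; start (x,ẋ)=(-0.075400, 0.315600) → end (x,ẋ)=(0.002742, 0.332540)
phase 2: p=0.1455, T=0.521, ωT=1.527676, cosh=2.412249, sinh=2.195209; start (x,ẋ)=(0.002742, 0.332540) → end (x,ẋ)=(0.050091, -0.116734)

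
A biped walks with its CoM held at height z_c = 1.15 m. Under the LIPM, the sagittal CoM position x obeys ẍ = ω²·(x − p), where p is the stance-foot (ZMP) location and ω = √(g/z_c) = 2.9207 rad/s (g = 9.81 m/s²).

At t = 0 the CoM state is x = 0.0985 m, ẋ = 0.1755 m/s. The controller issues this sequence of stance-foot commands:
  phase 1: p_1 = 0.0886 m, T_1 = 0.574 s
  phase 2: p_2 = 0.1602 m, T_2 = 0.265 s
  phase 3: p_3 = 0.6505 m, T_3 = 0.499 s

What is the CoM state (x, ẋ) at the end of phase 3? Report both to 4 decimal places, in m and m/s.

x = 0.9453, ẋ = 1.2198

phase 1: p=0.0886, T=0.574, ωT=1.676482, cosh=2.766871, sinh=2.579841; start (x,ẋ)=(0.098500, 0.175500) → end (x,ẋ)=(0.271010, 0.560182)
phase 2: p=0.1602, T=0.265, ωT=0.773986, cosh=1.314781, sinh=0.853610; start (x,ẋ)=(0.271010, 0.560182) → end (x,ẋ)=(0.469611, 1.012782)
phase 3: p=0.6505, T=0.499, ωT=1.457429, cosh=2.263869, sinh=2.031035; start (x,ẋ)=(0.469611, 1.012782) → end (x,ẋ)=(0.945274, 1.219767)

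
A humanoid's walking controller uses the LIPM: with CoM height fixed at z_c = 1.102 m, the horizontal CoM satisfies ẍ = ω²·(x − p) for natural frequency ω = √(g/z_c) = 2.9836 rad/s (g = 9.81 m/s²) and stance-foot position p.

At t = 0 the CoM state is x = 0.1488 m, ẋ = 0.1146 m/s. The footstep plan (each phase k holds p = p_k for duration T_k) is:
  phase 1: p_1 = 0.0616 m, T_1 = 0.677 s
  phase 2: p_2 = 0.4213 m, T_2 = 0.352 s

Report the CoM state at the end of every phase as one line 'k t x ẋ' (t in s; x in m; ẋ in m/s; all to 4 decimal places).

phase 1: p=0.0616, T=0.677, ωT=2.019897, cosh=3.835110, sinh=3.702440; start (x,ẋ)=(0.148800, 0.114600) → end (x,ẋ)=(0.538232, 1.402767)
phase 2: p=0.4213, T=0.352, ωT=1.050227, cosh=1.604079, sinh=1.254221; start (x,ẋ)=(0.538232, 1.402767) → end (x,ẋ)=(1.198552, 2.687721)

1 0.6770 0.5382 1.4028
2 1.0290 1.1986 2.6877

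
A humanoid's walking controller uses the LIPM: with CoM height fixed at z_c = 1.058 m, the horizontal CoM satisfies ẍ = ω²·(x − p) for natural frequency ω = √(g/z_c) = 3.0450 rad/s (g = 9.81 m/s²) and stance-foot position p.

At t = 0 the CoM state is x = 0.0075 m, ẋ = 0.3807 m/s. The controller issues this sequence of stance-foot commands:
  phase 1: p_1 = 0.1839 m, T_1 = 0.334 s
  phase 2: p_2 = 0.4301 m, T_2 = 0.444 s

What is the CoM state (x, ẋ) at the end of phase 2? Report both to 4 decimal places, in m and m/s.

phase 1: p=0.1839, T=0.334, ωT=1.017030, cosh=1.563319, sinh=1.201652; start (x,ẋ)=(0.007500, 0.380700) → end (x,ẋ)=(0.058367, -0.050297)
phase 2: p=0.4301, T=0.444, ωT=1.351980, cosh=2.061899, sinh=1.803172; start (x,ẋ)=(0.058367, -0.050297) → end (x,ẋ)=(-0.366162, -2.144769)

x = -0.3662, ẋ = -2.1448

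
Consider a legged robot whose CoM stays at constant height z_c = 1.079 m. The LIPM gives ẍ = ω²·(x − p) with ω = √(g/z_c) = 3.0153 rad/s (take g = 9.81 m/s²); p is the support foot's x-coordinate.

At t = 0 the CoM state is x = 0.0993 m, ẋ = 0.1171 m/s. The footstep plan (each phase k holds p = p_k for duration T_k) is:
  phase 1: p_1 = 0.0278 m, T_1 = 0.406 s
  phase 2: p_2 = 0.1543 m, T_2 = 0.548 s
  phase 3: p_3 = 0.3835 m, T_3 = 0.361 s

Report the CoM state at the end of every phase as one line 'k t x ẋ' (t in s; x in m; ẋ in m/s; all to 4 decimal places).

1 0.4060 0.2203 0.5513
2 0.9540 0.7924 1.9916
3 1.3150 1.9292 4.9160

phase 1: p=0.0278, T=0.406, ωT=1.224212, cosh=1.847737, sinh=1.553747; start (x,ẋ)=(0.099300, 0.117100) → end (x,ẋ)=(0.220253, 0.551348)
phase 2: p=0.1543, T=0.548, ωT=1.652384, cosh=2.705501, sinh=2.513909; start (x,ẋ)=(0.220253, 0.551348) → end (x,ẋ)=(0.792406, 1.991613)
phase 3: p=0.3835, T=0.361, ωT=1.088523, cosh=1.653299, sinh=1.316586; start (x,ẋ)=(0.792406, 1.991613) → end (x,ẋ)=(1.929152, 4.916049)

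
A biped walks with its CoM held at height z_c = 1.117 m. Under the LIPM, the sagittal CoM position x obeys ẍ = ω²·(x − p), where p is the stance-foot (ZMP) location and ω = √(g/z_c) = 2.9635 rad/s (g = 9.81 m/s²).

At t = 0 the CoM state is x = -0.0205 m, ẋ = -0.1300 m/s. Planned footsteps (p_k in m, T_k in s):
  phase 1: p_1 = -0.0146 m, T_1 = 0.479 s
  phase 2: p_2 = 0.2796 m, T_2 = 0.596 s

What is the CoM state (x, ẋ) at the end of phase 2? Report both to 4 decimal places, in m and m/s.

x = -1.2070, ẋ = -4.2610

phase 1: p=-0.0146, T=0.479, ωT=1.419516, cosh=2.188476, sinh=1.946645; start (x,ẋ)=(-0.020500, -0.130000) → end (x,ẋ)=(-0.112906, -0.318538)
phase 2: p=0.2796, T=0.596, ωT=1.766246, cosh=3.009915, sinh=2.838941; start (x,ẋ)=(-0.112906, -0.318538) → end (x,ẋ)=(-1.206958, -4.261001)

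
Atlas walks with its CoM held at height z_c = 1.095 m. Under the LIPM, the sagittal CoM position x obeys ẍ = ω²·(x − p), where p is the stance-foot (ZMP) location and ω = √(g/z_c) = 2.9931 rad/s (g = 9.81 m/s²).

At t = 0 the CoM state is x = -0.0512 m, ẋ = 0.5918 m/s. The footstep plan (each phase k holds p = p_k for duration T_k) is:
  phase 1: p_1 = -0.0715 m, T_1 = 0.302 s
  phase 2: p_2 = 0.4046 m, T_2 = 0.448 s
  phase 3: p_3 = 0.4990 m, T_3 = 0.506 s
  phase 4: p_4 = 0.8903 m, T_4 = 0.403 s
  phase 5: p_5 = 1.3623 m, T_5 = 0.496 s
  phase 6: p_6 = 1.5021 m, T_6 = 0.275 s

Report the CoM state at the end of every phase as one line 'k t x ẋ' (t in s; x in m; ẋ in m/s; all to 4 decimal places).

1 0.3020 0.1617 0.9132
2 0.7500 0.4519 0.5706
3 1.2560 0.7992 1.0551
4 1.6590 1.2607 1.5059
5 2.1550 2.1797 2.8568
6 2.4300 3.2999 5.7447

phase 1: p=-0.0715, T=0.302, ωT=0.903916, cosh=1.437117, sinh=1.032137; start (x,ẋ)=(-0.051200, 0.591800) → end (x,ẋ)=(0.161749, 0.913199)
phase 2: p=0.4046, T=0.448, ωT=1.340909, cosh=2.042062, sinh=1.780454; start (x,ẋ)=(0.161749, 0.913199) → end (x,ẋ)=(0.451902, 0.570637)
phase 3: p=0.4990, T=0.506, ωT=1.514509, cosh=2.383551, sinh=2.163635; start (x,ẋ)=(0.451902, 0.570637) → end (x,ẋ)=(0.799239, 1.055137)
phase 4: p=0.8903, T=0.403, ωT=1.206219, cosh=1.820078, sinh=1.520752; start (x,ẋ)=(0.799239, 1.055137) → end (x,ẋ)=(1.260661, 1.505943)
phase 5: p=1.3623, T=0.496, ωT=1.484578, cosh=2.319849, sinh=2.093251; start (x,ẋ)=(1.260661, 1.505943) → end (x,ẋ)=(2.179708, 2.856763)
phase 6: p=1.5021, T=0.275, ωT=0.823103, cosh=1.358311, sinh=0.919244; start (x,ẋ)=(2.179708, 2.856763) → end (x,ẋ)=(3.299875, 5.744738)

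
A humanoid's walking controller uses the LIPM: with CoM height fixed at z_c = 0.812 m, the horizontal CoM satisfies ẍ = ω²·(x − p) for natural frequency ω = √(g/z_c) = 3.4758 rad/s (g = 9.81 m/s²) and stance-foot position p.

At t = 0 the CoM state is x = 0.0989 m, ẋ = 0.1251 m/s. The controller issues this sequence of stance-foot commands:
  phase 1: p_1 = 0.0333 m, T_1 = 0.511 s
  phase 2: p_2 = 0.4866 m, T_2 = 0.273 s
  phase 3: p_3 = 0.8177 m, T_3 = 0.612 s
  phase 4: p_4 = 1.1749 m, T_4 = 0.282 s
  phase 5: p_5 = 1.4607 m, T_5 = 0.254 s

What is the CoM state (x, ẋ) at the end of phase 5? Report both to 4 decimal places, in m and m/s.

x = 1.1722, ẋ = -0.3667

phase 1: p=0.0333, T=0.511, ωT=1.776134, cosh=3.038133, sinh=2.868842; start (x,ẋ)=(0.098900, 0.125100) → end (x,ẋ)=(0.335856, 1.034202)
phase 2: p=0.4866, T=0.273, ωT=0.948893, cosh=1.485010, sinh=1.097840; start (x,ẋ)=(0.335856, 1.034202) → end (x,ẋ)=(0.589399, 0.960580)
phase 3: p=0.8177, T=0.612, ωT=2.127190, cosh=4.255211, sinh=4.136040; start (x,ẋ)=(0.589399, 0.960580) → end (x,ẋ)=(0.989277, 0.805409)
phase 4: p=1.1749, T=0.282, ωT=0.980176, cosh=1.520085, sinh=1.144839; start (x,ẋ)=(0.989277, 0.805409) → end (x,ẋ)=(1.158019, 0.485654)
phase 5: p=1.4607, T=0.254, ωT=0.882853, cosh=1.415695, sinh=1.002094; start (x,ẋ)=(1.158019, 0.485654) → end (x,ẋ)=(1.172213, -0.366722)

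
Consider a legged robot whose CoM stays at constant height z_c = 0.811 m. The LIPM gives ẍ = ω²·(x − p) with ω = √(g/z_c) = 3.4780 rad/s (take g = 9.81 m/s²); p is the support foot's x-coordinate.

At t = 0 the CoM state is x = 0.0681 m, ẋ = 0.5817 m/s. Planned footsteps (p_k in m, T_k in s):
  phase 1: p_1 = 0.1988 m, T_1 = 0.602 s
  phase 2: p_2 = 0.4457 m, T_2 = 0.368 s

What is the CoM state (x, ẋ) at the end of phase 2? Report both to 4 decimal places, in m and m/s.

x = 0.4957, ẋ = 0.4481

phase 1: p=0.1988, T=0.602, ωT=2.093756, cosh=4.119281, sinh=3.996058; start (x,ẋ)=(0.068100, 0.581700) → end (x,ẋ)=(0.328756, 0.579680)
phase 2: p=0.4457, T=0.368, ωT=1.279904, cosh=1.937179, sinh=1.659115; start (x,ẋ)=(0.328756, 0.579680) → end (x,ẋ)=(0.495683, 0.448128)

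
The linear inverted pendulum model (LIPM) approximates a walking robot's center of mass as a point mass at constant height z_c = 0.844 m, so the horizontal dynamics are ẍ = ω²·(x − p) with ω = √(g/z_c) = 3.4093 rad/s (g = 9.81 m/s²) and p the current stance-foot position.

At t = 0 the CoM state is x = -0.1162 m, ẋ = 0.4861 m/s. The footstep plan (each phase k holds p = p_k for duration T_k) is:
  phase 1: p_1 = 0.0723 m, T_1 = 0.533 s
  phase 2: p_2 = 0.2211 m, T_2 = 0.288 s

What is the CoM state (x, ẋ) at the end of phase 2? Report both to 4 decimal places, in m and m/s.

x = -0.3927, ẋ = -1.8337

phase 1: p=0.0723, T=0.533, ωT=1.817157, cosh=3.158412, sinh=2.995925; start (x,ẋ)=(-0.116200, 0.486100) → end (x,ẋ)=(-0.095900, -0.390036)
phase 2: p=0.2211, T=0.288, ωT=0.981878, cosh=1.522036, sinh=1.147430; start (x,ẋ)=(-0.095900, -0.390036) → end (x,ẋ)=(-0.392655, -1.833731)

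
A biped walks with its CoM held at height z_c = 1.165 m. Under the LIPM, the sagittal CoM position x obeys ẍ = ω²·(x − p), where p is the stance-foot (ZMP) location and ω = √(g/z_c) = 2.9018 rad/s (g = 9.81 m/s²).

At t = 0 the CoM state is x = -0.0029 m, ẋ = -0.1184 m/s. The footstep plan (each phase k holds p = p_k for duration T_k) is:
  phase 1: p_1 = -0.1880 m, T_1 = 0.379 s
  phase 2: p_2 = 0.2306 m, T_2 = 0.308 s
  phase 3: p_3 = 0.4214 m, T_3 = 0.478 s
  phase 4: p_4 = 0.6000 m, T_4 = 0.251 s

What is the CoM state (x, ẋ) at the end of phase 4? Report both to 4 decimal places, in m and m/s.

x = -0.2892, ẋ = -2.2143

phase 1: p=-0.1880, T=0.379, ωT=1.099782, cosh=1.668228, sinh=1.335284; start (x,ẋ)=(-0.002900, -0.118400) → end (x,ẋ)=(0.066306, 0.519694)
phase 2: p=0.2306, T=0.308, ωT=0.893754, cosh=1.426703, sinh=1.017586; start (x,ẋ)=(0.066306, 0.519694) → end (x,ẋ)=(0.178445, 0.256317)
phase 3: p=0.4214, T=0.478, ωT=1.387060, cosh=2.126437, sinh=1.876628; start (x,ẋ)=(0.178445, 0.256317) → end (x,ẋ)=(0.070535, -0.777994)
phase 4: p=0.6000, T=0.251, ωT=0.728352, cosh=1.277184, sinh=0.794480; start (x,ẋ)=(0.070535, -0.777994) → end (x,ẋ)=(-0.289230, -2.214281)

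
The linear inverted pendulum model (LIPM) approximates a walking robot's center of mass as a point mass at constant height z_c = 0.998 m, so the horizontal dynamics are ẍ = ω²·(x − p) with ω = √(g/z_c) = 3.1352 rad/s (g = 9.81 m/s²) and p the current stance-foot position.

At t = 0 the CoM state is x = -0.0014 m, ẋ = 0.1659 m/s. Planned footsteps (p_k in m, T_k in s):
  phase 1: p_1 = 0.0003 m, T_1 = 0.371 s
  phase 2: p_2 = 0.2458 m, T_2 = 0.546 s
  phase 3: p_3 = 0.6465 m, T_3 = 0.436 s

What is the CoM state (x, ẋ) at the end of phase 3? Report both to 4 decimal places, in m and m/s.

phase 1: p=0.0003, T=0.371, ωT=1.163159, cosh=1.756262, sinh=1.443765; start (x,ẋ)=(-0.001400, 0.165900) → end (x,ẋ)=(0.073712, 0.283669)
phase 2: p=0.2458, T=0.546, ωT=1.711819, cosh=2.859783, sinh=2.679246; start (x,ẋ)=(0.073712, 0.283669) → end (x,ẋ)=(-0.003921, -0.634307)
phase 3: p=0.6465, T=0.436, ωT=1.366947, cosh=2.089120, sinh=1.834236; start (x,ẋ)=(-0.003921, -0.634307) → end (x,ẋ)=(-1.083405, -5.065514)

x = -1.0834, ẋ = -5.0655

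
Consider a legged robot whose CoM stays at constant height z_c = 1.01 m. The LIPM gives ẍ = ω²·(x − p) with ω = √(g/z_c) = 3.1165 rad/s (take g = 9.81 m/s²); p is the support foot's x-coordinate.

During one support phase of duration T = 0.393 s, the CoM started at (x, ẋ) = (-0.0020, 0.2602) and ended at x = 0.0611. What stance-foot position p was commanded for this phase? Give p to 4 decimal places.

ωT = 3.1165·0.393 = 1.224784; cosh(ωT) = 1.848627, sinh(ωT) = 1.554806
x(T) = p + (x₀−p)·cosh(ωT) + (ẋ₀/ω)·sinh(ωT) ⇒ p·(1 − cosh) = x(T) − x₀·cosh − (ẋ₀/ω)·sinh
numerator   = 0.0611 − (-0.0020)·1.848627 − (0.2602/3.1165)·1.554806 = -0.065015
denominator = 1 − 1.848627 = -0.848627
p = -0.065015 / -0.848627 = 0.0766

p = 0.0766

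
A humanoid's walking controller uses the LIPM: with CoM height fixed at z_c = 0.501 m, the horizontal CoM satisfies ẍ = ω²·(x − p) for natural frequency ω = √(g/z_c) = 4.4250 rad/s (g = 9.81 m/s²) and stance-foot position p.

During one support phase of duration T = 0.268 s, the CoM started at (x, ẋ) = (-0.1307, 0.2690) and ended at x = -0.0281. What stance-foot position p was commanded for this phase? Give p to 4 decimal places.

ωT = 4.4250·0.268 = 1.185900; cosh(ωT) = 1.789551, sinh(ωT) = 1.484080
x(T) = p + (x₀−p)·cosh(ωT) + (ẋ₀/ω)·sinh(ωT) ⇒ p·(1 − cosh) = x(T) − x₀·cosh − (ẋ₀/ω)·sinh
numerator   = -0.0281 − (-0.1307)·1.789551 − (0.2690/4.4250)·1.484080 = 0.115576
denominator = 1 − 1.789551 = -0.789551
p = 0.115576 / -0.789551 = -0.1464

p = -0.1464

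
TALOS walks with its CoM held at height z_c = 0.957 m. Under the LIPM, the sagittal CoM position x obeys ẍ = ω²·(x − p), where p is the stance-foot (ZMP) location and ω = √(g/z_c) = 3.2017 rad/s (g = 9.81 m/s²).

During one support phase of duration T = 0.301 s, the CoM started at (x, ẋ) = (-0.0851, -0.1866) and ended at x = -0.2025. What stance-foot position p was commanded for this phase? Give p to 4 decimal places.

p = 0.0189

ωT = 3.2017·0.301 = 0.963712; cosh(ωT) = 1.501441, sinh(ωT) = 1.119967
x(T) = p + (x₀−p)·cosh(ωT) + (ẋ₀/ω)·sinh(ωT) ⇒ p·(1 − cosh) = x(T) − x₀·cosh − (ẋ₀/ω)·sinh
numerator   = -0.2025 − (-0.0851)·1.501441 − (-0.1866/3.2017)·1.119967 = -0.009454
denominator = 1 − 1.501441 = -0.501441
p = -0.009454 / -0.501441 = 0.0189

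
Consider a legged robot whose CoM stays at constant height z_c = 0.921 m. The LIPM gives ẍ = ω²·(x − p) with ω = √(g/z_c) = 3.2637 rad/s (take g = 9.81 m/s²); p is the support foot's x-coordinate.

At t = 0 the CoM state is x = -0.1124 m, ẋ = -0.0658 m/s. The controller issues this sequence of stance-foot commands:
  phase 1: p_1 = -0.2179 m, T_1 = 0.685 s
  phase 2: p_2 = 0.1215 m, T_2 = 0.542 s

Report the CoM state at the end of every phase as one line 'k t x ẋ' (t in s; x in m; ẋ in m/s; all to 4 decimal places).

phase 1: p=-0.2179, T=0.685, ωT=2.235635, cosh=4.729669, sinh=4.622745; start (x,ẋ)=(-0.112400, -0.065800) → end (x,ẋ)=(0.187880, 1.280493)
phase 2: p=0.1215, T=0.542, ωT=1.768925, cosh=3.017532, sinh=2.847016; start (x,ẋ)=(0.187880, 1.280493) → end (x,ẋ)=(1.438814, 4.480720)

1 0.6850 0.1879 1.2805
2 1.2270 1.4388 4.4807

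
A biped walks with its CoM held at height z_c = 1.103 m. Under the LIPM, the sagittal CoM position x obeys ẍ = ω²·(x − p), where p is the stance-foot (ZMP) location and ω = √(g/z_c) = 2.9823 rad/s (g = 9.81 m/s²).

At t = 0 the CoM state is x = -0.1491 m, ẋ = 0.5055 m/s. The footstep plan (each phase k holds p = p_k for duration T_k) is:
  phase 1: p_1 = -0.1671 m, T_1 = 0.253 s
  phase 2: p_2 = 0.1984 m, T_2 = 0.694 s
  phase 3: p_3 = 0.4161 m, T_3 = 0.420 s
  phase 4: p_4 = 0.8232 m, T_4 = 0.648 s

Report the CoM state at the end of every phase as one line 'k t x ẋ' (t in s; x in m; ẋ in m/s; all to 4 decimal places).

1 0.2530 -0.0034 0.7008
2 0.9470 0.3025 0.4748
3 1.3670 0.4569 0.3543
4 2.0150 -0.0665 -2.4440

phase 1: p=-0.1671, T=0.253, ωT=0.754522, cosh=1.298415, sinh=0.828180; start (x,ẋ)=(-0.149100, 0.505500) → end (x,ẋ)=(-0.003352, 0.700807)
phase 2: p=0.1984, T=0.694, ωT=2.069716, cosh=4.024398, sinh=3.898176; start (x,ẋ)=(-0.003352, 0.700807) → end (x,ẋ)=(0.302497, 0.474850)
phase 3: p=0.4161, T=0.420, ωT=1.252566, cosh=1.892541, sinh=1.606770; start (x,ẋ)=(0.302497, 0.474850) → end (x,ẋ)=(0.456935, 0.354300)
phase 4: p=0.8232, T=0.648, ωT=1.932530, cosh=3.525873, sinh=3.381092; start (x,ẋ)=(0.456935, 0.354300) → end (x,ẋ)=(-0.066526, -2.443988)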